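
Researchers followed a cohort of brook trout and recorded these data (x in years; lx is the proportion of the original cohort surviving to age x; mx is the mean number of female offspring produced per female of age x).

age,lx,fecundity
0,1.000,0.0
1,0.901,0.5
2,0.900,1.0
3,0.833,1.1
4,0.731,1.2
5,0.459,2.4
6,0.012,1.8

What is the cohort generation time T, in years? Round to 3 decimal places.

lx·mx: 0, 0.4505, 0.9, 0.9163, 0.8772, 1.1016, 0.0216 → R0 = 4.2672
x·lx·mx: 0, 0.4505, 1.8, 2.7489, 3.5088, 5.508, 0.1296 → Σ = 14.1458
T = 14.1458 / 4.2672 = 3.315007… → 3.315

3.315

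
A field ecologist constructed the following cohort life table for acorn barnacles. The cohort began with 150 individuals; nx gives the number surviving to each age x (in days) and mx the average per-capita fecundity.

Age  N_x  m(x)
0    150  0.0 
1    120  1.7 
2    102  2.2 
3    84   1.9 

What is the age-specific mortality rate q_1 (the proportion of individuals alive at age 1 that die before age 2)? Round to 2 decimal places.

0.15

lx = nx/n0 = nx/150: 1, 0.8, 0.68, 0.56
q_1 = (l_1 − l_2) / l_1 = (0.8 − 0.68) / 0.8
     = 0.12 / 0.8 = 0.15 → 0.15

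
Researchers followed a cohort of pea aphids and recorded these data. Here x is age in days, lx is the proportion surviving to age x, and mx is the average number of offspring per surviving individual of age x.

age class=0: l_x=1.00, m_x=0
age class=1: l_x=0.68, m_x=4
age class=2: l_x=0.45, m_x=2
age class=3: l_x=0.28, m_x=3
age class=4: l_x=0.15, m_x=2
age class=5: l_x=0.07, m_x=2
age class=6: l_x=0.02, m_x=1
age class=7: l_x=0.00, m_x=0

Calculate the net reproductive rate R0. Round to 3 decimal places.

lx·mx by age: 0, 2.72, 0.9, 0.84, 0.3, 0.14, 0.02, 0
R0 = Σ lx·mx = 4.92 → 4.920

4.920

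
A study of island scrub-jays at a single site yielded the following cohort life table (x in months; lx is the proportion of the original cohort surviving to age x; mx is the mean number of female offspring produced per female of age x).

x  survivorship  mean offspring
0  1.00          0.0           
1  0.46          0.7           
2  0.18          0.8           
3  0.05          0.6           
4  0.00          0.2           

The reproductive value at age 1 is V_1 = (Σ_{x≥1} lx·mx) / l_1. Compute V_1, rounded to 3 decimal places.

1.078

lx·mx for x ≥ 1: 0.322, 0.144, 0.03, 0 → sum = 0.496
V_1 = 0.496 / l_1 = 0.496 / 0.46 = 1.078261… → 1.078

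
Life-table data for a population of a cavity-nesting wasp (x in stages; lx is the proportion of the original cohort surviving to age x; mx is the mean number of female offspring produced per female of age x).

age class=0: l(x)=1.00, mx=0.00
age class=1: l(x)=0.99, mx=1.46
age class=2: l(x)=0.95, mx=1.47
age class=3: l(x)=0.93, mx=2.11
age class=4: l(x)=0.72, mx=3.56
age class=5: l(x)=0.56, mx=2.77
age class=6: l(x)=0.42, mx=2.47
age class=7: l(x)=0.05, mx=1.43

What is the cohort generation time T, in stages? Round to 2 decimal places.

3.48

lx·mx: 0, 1.4454, 1.3965, 1.9623, 2.5632, 1.5512, 1.0374, 0.0715 → R0 = 10.0275
x·lx·mx: 0, 1.4454, 2.793, 5.8869, 10.2528, 7.756, 6.2244, 0.5005 → Σ = 34.859
T = 34.859 / 10.0275 = 3.47634… → 3.48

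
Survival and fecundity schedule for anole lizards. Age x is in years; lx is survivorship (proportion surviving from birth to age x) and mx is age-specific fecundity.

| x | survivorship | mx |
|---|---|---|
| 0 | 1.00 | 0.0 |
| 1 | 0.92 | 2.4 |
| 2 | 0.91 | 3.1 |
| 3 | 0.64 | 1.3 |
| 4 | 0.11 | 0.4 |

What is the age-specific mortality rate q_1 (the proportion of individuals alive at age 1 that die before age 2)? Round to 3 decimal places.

0.011

q_1 = (l_1 − l_2) / l_1 = (0.92 − 0.91) / 0.92
     = 0.01 / 0.92 = 0.01087… → 0.011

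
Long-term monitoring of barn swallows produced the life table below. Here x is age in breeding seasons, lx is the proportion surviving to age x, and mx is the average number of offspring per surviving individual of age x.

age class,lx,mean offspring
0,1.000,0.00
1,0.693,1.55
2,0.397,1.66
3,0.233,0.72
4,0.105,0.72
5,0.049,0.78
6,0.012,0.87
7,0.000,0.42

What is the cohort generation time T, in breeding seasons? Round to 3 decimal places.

1.704

lx·mx: 0, 1.07415, 0.65902, 0.16776, 0.0756, 0.03822, 0.01044, 0 → R0 = 2.02519
x·lx·mx: 0, 1.07415, 1.31804, 0.50328, 0.3024, 0.1911, 0.06264, 0 → Σ = 3.45161
T = 3.45161 / 2.02519 = 1.704339… → 1.704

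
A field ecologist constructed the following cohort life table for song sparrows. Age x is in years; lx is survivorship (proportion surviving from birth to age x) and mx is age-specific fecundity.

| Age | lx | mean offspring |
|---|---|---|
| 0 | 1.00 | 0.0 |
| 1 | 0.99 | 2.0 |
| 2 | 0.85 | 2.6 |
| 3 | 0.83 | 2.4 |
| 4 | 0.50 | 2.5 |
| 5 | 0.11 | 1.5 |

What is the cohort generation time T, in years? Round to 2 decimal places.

lx·mx: 0, 1.98, 2.21, 1.992, 1.25, 0.165 → R0 = 7.597
x·lx·mx: 0, 1.98, 4.42, 5.976, 5, 0.825 → Σ = 18.201
T = 18.201 / 7.597 = 2.395814… → 2.40

2.40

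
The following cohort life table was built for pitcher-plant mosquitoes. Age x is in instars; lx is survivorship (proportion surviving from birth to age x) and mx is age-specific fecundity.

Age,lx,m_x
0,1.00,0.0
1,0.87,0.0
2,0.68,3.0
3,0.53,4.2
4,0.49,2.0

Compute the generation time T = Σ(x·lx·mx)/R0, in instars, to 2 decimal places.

lx·mx: 0, 0, 2.04, 2.226, 0.98 → R0 = 5.246
x·lx·mx: 0, 0, 4.08, 6.678, 3.92 → Σ = 14.678
T = 14.678 / 5.246 = 2.797941… → 2.80

2.80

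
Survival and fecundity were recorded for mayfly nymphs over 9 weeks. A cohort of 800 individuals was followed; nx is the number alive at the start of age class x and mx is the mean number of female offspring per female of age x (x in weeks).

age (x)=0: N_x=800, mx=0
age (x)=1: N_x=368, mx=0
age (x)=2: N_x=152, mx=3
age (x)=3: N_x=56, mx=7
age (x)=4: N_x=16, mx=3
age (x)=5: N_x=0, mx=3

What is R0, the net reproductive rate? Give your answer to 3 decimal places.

lx = nx/n0 = nx/800: 1, 0.46, 0.19, 0.07, 0.02, 0
lx·mx by age: 0, 0, 0.57, 0.49, 0.06, 0
R0 = Σ lx·mx = 1.12 → 1.120

1.120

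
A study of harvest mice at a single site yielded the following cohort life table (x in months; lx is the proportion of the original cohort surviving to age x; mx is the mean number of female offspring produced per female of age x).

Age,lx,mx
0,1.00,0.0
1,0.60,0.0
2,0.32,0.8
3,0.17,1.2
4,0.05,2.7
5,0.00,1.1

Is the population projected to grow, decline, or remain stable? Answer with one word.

declining

R0 = Σ lx·mx = 0 + 0 + 0.256 + 0.204 + 0.135 + 0 = 0.595
R0 < 1, so the population is declining.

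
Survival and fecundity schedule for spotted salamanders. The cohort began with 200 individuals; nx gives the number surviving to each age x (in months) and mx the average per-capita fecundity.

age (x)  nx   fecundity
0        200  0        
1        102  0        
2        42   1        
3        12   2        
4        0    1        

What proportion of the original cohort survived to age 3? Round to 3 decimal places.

0.060

l_3 = n_3/n_0 = 12/200 = 0.06 → 0.060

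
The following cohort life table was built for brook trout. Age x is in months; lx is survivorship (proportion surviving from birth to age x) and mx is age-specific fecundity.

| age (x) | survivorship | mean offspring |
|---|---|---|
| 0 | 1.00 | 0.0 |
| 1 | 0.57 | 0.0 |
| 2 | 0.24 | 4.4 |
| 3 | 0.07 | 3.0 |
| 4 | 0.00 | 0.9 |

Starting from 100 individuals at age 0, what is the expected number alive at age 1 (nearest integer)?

57

Expected survivors = N0 · l_1 = 100 × 0.57 = 57 → 57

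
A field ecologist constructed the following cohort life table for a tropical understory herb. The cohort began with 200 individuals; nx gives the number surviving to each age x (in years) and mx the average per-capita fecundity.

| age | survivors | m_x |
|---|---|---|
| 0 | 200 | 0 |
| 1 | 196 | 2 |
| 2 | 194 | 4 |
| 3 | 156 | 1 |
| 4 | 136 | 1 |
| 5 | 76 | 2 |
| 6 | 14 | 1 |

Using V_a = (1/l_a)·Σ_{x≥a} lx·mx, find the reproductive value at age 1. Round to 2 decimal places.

lx = nx/n0 = nx/200: 1, 0.98, 0.97, 0.78, 0.68, 0.38, 0.07
lx·mx for x ≥ 1: 1.96, 3.88, 0.78, 0.68, 0.76, 0.07 → sum = 8.13
V_1 = 8.13 / l_1 = 8.13 / 0.98 = 8.295918… → 8.30

8.30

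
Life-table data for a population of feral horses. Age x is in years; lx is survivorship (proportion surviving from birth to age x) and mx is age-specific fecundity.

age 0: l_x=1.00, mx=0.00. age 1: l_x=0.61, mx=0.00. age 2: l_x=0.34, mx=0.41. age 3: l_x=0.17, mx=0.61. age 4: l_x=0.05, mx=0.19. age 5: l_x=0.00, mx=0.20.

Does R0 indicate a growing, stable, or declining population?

R0 = Σ lx·mx = 0 + 0 + 0.1394 + 0.1037 + 0.0095 + 0 = 0.2526
R0 < 1, so the population is declining.

declining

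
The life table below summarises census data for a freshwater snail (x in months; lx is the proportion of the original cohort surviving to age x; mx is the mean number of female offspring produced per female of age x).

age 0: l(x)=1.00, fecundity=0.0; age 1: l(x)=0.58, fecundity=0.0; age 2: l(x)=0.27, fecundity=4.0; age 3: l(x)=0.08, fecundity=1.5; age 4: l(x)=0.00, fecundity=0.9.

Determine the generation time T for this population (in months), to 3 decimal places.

2.100

lx·mx: 0, 0, 1.08, 0.12, 0 → R0 = 1.2
x·lx·mx: 0, 0, 2.16, 0.36, 0 → Σ = 2.52
T = 2.52 / 1.2 = 2.1 → 2.100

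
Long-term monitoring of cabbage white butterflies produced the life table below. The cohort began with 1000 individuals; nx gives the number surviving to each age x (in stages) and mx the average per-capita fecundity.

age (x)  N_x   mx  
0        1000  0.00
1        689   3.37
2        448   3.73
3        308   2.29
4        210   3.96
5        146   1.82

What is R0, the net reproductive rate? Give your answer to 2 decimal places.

5.80

lx = nx/n0 = nx/1000: 1, 0.689, 0.448, 0.308, 0.21, 0.146
lx·mx by age: 0, 2.32193, 1.67104, 0.70532, 0.8316, 0.26572
R0 = Σ lx·mx = 5.79561 → 5.80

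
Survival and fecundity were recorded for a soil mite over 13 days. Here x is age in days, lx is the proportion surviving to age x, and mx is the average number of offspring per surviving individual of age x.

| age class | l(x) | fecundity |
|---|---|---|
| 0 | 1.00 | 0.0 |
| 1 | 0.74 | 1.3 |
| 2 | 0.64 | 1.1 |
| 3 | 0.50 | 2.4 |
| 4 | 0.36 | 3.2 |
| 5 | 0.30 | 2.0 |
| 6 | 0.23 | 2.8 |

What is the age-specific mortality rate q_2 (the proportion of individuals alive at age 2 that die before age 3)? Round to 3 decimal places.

0.219

q_2 = (l_2 − l_3) / l_2 = (0.64 − 0.5) / 0.64
     = 0.14 / 0.64 = 0.21875 → 0.219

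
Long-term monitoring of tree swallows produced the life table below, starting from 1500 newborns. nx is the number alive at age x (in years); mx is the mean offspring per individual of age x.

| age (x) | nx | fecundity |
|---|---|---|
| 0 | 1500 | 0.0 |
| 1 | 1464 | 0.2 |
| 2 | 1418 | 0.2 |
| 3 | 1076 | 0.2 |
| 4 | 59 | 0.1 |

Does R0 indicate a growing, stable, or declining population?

lx = nx/n0 = nx/1500: 1, 0.976, 0.94533…, 0.71733…, 0.03933…
R0 = Σ lx·mx = 0 + 0.1952 + 0.189067… + 0.143467… + 0.003933… = 0.531667…
R0 < 1, so the population is declining.

declining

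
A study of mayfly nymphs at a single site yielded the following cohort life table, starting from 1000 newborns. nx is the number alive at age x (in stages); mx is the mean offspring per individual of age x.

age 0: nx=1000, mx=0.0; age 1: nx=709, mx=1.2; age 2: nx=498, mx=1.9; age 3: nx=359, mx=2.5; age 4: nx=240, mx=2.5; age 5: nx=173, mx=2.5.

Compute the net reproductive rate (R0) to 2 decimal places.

3.73

lx = nx/n0 = nx/1000: 1, 0.709, 0.498, 0.359, 0.24, 0.173
lx·mx by age: 0, 0.8508, 0.9462, 0.8975, 0.6, 0.4325
R0 = Σ lx·mx = 3.727 → 3.73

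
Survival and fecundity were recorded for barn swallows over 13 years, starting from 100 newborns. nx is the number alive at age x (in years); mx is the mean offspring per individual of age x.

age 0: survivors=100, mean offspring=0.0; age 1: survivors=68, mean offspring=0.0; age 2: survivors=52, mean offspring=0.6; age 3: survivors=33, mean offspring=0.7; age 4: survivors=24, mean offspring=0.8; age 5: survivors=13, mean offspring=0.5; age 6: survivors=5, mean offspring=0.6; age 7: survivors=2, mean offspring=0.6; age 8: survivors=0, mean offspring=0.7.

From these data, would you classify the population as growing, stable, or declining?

lx = nx/n0 = nx/100: 1, 0.68, 0.52, 0.33, 0.24, 0.13, 0.05, 0.02, 0
R0 = Σ lx·mx = 0 + 0 + 0.312 + 0.231 + 0.192 + 0.065 + 0.03 + 0.012 + 0 = 0.842
R0 < 1, so the population is declining.

declining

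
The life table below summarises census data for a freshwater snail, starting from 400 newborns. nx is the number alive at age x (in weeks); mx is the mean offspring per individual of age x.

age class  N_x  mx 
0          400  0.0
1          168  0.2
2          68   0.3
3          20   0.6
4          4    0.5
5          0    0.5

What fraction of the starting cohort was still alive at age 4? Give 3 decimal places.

l_4 = n_4/n_0 = 4/400 = 0.01 → 0.010

0.010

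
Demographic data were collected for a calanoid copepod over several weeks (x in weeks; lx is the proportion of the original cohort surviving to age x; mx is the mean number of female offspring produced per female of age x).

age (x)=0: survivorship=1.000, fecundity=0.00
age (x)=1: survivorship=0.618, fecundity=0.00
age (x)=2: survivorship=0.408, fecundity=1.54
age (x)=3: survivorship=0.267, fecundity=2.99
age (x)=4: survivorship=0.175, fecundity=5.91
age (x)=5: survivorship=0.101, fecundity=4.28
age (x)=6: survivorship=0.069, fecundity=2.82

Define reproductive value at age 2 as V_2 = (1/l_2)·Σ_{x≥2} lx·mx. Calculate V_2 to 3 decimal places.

7.568

lx·mx for x ≥ 2: 0.62832, 0.79833, 1.03425, 0.43228, 0.19458 → sum = 3.08776
V_2 = 3.08776 / l_2 = 3.08776 / 0.408 = 7.568039… → 7.568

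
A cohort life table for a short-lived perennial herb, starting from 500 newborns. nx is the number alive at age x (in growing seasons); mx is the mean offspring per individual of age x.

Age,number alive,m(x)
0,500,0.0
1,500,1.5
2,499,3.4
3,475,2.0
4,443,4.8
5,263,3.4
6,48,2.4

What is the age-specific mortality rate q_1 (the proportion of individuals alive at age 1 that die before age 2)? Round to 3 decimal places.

0.002

lx = nx/n0 = nx/500: 1, 1, 0.998, 0.95, 0.886, 0.526, 0.096
q_1 = (l_1 − l_2) / l_1 = (1 − 0.998) / 1
     = 0.002 / 1 = 0.002 → 0.002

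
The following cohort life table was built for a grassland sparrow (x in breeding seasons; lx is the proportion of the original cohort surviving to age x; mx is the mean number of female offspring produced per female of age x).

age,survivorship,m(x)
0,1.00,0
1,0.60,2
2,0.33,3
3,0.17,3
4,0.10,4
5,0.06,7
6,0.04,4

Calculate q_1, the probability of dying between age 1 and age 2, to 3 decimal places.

0.450

q_1 = (l_1 − l_2) / l_1 = (0.6 − 0.33) / 0.6
     = 0.27 / 0.6 = 0.45 → 0.450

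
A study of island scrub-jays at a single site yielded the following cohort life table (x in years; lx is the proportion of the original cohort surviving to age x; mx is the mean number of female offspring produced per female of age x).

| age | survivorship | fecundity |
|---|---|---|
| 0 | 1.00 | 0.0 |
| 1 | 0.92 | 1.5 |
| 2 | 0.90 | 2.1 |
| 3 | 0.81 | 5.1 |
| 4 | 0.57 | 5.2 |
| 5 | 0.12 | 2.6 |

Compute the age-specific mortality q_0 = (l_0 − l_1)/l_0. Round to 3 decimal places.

q_0 = (l_0 − l_1) / l_0 = (1 − 0.92) / 1
     = 0.08 / 1 = 0.08 → 0.080

0.080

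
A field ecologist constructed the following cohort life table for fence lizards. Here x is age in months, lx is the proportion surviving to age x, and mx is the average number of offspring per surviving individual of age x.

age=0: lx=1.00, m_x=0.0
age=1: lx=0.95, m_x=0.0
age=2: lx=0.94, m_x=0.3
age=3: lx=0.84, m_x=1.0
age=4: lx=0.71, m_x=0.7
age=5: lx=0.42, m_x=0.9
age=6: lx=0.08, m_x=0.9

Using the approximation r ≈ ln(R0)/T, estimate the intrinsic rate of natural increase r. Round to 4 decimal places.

0.2034

R0 = Σ lx·mx = 0 + 0 + 0.282 + 0.84 + 0.497 + 0.378 + 0.072 = 2.069
Σ x·lx·mx = 7.394; T = 7.394/2.069 = 3.57371…
r ≈ ln(R0)/T = ln(2.069)/3.57371… = 0.203449… → 0.2034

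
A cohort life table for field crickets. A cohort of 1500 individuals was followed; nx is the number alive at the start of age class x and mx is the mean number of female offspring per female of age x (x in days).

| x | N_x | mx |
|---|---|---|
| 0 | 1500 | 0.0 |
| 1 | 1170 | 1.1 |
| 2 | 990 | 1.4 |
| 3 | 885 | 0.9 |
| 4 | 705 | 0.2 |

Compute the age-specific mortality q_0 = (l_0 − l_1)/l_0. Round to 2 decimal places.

lx = nx/n0 = nx/1500: 1, 0.78, 0.66, 0.59, 0.47
q_0 = (l_0 − l_1) / l_0 = (1 − 0.78) / 1
     = 0.22 / 1 = 0.22 → 0.22

0.22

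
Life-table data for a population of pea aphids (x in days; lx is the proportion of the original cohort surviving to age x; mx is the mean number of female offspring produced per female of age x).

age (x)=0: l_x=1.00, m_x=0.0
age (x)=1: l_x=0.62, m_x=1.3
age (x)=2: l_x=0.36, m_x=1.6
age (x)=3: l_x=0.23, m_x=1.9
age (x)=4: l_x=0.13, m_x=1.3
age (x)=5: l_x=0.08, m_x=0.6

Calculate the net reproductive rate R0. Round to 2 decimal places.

lx·mx by age: 0, 0.806, 0.576, 0.437, 0.169, 0.048
R0 = Σ lx·mx = 2.036 → 2.04

2.04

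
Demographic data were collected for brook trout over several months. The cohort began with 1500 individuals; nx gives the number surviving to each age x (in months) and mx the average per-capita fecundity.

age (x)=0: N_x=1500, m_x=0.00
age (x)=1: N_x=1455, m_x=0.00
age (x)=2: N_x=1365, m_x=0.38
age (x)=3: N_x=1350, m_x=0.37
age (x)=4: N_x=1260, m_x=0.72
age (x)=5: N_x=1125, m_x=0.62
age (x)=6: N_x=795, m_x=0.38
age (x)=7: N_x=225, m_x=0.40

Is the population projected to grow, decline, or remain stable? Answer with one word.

lx = nx/n0 = nx/1500: 1, 0.97, 0.91, 0.9, 0.84, 0.75, 0.53, 0.15
R0 = Σ lx·mx = 0 + 0 + 0.3458 + 0.333 + 0.6048 + 0.465 + 0.2014 + 0.06 = 2.01
R0 > 1, so the population is growing.

growing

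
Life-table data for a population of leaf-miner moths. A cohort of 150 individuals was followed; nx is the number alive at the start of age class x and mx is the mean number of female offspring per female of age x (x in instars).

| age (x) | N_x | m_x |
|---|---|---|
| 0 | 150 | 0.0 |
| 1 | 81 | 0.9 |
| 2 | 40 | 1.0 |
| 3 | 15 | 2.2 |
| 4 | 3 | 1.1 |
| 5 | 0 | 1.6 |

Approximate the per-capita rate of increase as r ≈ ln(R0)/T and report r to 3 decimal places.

-0.003

lx = nx/n0 = nx/150: 1, 0.54, 0.26667…, 0.1, 0.02, 0
R0 = Σ lx·mx = 0 + 0.486 + 0.26667… + 0.22 + 0.022 + 0 = 0.994667…
Σ x·lx·mx = 1.767333…; T = 1.767333…/0.994667… = 1.77681…
r ≈ ln(R0)/T = ln(0.994667…)/1.77681… = -0.00301… → -0.003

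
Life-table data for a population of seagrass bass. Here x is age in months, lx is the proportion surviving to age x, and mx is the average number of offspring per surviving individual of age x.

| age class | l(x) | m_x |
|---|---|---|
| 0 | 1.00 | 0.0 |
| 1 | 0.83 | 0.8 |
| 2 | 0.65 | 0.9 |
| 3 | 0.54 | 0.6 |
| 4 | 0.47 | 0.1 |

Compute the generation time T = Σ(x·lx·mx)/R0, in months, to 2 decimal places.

lx·mx: 0, 0.664, 0.585, 0.324, 0.047 → R0 = 1.62
x·lx·mx: 0, 0.664, 1.17, 0.972, 0.188 → Σ = 2.994
T = 2.994 / 1.62 = 1.848148… → 1.85

1.85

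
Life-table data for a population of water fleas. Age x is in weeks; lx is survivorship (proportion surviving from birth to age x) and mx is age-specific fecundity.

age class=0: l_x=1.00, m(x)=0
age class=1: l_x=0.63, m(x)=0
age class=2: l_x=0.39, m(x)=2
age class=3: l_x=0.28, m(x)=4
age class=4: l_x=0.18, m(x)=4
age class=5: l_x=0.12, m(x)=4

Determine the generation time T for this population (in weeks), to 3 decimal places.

lx·mx: 0, 0, 0.78, 1.12, 0.72, 0.48 → R0 = 3.1
x·lx·mx: 0, 0, 1.56, 3.36, 2.88, 2.4 → Σ = 10.2
T = 10.2 / 3.1 = 3.290323… → 3.290

3.290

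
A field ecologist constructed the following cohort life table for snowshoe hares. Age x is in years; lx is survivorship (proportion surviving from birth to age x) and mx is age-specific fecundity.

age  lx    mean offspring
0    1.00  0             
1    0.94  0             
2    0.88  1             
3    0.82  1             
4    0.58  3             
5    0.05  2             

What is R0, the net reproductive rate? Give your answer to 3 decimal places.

3.540

lx·mx by age: 0, 0, 0.88, 0.82, 1.74, 0.1
R0 = Σ lx·mx = 3.54 → 3.540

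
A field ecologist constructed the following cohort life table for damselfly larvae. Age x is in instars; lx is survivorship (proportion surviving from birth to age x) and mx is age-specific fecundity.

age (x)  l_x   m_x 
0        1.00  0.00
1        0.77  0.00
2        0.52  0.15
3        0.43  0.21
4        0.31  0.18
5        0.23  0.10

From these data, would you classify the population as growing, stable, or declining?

declining

R0 = Σ lx·mx = 0 + 0 + 0.078 + 0.0903 + 0.0558 + 0.023 = 0.2471
R0 < 1, so the population is declining.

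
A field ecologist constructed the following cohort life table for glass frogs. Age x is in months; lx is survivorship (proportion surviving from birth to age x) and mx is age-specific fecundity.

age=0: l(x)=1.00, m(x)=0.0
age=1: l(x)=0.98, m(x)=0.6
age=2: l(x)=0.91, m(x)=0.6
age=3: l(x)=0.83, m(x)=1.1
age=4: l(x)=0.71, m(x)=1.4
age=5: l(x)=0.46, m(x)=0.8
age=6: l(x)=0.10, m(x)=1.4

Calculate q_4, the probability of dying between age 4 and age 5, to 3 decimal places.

0.352

q_4 = (l_4 − l_5) / l_4 = (0.71 − 0.46) / 0.71
     = 0.25 / 0.71 = 0.352113… → 0.352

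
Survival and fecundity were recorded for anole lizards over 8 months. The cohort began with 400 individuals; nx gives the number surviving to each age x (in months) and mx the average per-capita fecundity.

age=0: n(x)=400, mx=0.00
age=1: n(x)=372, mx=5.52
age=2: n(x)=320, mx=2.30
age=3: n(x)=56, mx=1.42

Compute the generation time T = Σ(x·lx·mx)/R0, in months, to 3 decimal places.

1.312

lx = nx/n0 = nx/400: 1, 0.93, 0.8, 0.14
lx·mx: 0, 5.1336, 1.84, 0.1988 → R0 = 7.1724
x·lx·mx: 0, 5.1336, 3.68, 0.5964 → Σ = 9.41
T = 9.41 / 7.1724 = 1.311974… → 1.312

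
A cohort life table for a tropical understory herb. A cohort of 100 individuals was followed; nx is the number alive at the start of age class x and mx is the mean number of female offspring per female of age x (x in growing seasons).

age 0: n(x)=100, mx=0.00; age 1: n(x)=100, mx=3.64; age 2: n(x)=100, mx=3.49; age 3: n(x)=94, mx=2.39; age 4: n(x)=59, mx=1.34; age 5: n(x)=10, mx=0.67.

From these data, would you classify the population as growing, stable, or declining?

growing

lx = nx/n0 = nx/100: 1, 1, 1, 0.94, 0.59, 0.1
R0 = Σ lx·mx = 0 + 3.64 + 3.49 + 2.2466 + 0.7906 + 0.067 = 10.2342
R0 > 1, so the population is growing.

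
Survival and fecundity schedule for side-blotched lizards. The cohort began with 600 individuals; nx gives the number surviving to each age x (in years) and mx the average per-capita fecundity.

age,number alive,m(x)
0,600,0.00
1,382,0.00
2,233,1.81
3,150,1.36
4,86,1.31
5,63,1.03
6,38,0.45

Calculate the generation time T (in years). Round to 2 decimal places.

2.84

lx = nx/n0 = nx/600: 1, 0.63667…, 0.38833…, 0.25, 0.14333…, 0.105, 0.06333…
lx·mx: 0, 0, 0.702883…, 0.34, 0.187767…, 0.10815, 0.0285… → R0 = 1.3673…
x·lx·mx: 0, 0, 1.405767…, 1.02, 0.751067…, 0.54075, 0.171… → Σ = 3.888583…
T = 3.888583… / 1.3673… = 2.843987… → 2.84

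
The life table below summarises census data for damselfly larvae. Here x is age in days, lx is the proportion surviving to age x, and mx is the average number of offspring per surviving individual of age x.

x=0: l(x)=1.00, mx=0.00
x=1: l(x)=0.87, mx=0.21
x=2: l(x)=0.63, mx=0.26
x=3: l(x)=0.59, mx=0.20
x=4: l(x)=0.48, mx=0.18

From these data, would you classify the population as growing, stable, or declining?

R0 = Σ lx·mx = 0 + 0.1827 + 0.1638 + 0.118 + 0.0864 = 0.5509
R0 < 1, so the population is declining.

declining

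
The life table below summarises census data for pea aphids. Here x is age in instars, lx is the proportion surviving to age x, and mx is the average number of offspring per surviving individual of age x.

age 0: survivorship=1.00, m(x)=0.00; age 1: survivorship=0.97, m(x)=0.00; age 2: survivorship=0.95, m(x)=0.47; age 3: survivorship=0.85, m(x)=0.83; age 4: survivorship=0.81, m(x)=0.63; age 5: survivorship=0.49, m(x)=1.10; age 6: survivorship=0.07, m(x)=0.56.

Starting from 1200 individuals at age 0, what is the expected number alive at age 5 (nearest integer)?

588

Expected survivors = N0 · l_5 = 1200 × 0.49 = 588 → 588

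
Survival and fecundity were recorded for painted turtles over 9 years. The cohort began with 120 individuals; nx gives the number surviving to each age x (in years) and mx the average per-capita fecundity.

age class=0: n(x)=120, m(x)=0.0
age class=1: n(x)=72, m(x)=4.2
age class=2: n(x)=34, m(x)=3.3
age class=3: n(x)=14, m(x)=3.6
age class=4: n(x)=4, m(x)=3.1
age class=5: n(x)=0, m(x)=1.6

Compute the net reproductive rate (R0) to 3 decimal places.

3.978

lx = nx/n0 = nx/120: 1, 0.6, 0.28333…, 0.11667…, 0.03333…, 0
lx·mx by age: 0, 2.52, 0.935…, 0.42…, 0.103333…, 0
R0 = Σ lx·mx = 3.978333… → 3.978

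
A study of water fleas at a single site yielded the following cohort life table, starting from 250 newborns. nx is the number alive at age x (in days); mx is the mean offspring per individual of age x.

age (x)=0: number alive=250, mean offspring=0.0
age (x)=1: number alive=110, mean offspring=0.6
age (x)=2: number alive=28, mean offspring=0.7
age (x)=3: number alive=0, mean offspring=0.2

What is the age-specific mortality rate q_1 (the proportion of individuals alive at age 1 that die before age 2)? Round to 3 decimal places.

lx = nx/n0 = nx/250: 1, 0.44, 0.112, 0
q_1 = (l_1 − l_2) / l_1 = (0.44 − 0.112) / 0.44
     = 0.328 / 0.44 = 0.745455… → 0.745

0.745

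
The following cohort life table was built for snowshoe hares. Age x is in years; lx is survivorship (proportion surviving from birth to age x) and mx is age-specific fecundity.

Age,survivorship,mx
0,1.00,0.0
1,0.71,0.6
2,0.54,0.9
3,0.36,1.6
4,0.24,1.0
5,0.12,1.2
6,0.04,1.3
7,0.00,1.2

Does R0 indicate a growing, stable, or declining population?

R0 = Σ lx·mx = 0 + 0.426 + 0.486 + 0.576 + 0.24 + 0.144 + 0.052 + 0 = 1.924
R0 > 1, so the population is growing.

growing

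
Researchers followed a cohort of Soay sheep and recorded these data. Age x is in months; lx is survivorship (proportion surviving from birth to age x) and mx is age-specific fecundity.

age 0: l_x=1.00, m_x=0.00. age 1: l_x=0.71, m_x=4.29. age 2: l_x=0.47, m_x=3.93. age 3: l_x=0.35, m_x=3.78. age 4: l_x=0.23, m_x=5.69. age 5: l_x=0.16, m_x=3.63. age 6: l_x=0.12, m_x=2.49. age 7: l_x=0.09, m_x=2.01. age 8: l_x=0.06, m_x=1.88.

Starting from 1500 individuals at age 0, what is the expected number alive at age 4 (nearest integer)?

Expected survivors = N0 · l_4 = 1500 × 0.23 = 345 → 345

345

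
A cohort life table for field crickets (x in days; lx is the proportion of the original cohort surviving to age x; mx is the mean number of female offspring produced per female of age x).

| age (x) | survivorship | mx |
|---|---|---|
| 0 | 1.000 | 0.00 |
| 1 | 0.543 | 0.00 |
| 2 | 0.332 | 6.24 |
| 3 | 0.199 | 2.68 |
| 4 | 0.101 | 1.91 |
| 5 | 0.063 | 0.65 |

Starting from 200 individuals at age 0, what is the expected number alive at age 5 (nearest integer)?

Expected survivors = N0 · l_5 = 200 × 0.063 = 12.6 → 13

13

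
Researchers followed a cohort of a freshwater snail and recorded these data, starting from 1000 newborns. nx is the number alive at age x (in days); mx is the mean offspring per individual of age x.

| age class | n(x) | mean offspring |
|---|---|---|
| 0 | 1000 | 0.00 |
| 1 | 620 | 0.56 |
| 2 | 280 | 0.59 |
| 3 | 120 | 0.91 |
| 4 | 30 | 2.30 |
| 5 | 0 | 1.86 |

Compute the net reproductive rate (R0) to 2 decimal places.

0.69

lx = nx/n0 = nx/1000: 1, 0.62, 0.28, 0.12, 0.03, 0
lx·mx by age: 0, 0.3472, 0.1652, 0.1092, 0.069, 0
R0 = Σ lx·mx = 0.6906 → 0.69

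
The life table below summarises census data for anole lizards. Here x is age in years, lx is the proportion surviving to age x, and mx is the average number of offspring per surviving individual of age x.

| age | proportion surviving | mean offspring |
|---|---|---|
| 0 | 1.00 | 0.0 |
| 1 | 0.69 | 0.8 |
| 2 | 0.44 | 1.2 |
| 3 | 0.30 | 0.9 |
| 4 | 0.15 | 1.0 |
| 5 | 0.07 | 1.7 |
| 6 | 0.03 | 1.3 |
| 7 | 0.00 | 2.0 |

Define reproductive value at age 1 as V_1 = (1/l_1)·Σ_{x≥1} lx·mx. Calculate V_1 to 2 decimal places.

2.40

lx·mx for x ≥ 1: 0.552, 0.528, 0.27, 0.15, 0.119, 0.039, 0 → sum = 1.658
V_1 = 1.658 / l_1 = 1.658 / 0.69 = 2.402899… → 2.40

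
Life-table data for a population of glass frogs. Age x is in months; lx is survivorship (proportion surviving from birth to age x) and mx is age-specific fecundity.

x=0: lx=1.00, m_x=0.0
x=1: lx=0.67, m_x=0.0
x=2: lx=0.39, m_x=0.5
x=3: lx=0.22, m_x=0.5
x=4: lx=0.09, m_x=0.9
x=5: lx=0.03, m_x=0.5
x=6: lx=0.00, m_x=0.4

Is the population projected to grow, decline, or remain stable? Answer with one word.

declining

R0 = Σ lx·mx = 0 + 0 + 0.195 + 0.11 + 0.081 + 0.015 + 0 = 0.401
R0 < 1, so the population is declining.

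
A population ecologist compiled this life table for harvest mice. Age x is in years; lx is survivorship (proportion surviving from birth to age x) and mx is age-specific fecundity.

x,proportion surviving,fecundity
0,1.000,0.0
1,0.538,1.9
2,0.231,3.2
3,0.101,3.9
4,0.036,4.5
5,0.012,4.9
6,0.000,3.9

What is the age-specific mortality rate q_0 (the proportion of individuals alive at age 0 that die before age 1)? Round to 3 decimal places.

q_0 = (l_0 − l_1) / l_0 = (1 − 0.538) / 1
     = 0.462 / 1 = 0.462 → 0.462

0.462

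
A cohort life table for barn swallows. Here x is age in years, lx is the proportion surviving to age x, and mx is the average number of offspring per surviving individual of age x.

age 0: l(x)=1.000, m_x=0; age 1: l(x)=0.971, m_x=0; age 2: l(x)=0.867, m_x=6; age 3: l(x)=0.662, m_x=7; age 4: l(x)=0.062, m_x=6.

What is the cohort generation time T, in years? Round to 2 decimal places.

2.53

lx·mx: 0, 0, 5.202, 4.634, 0.372 → R0 = 10.208
x·lx·mx: 0, 0, 10.404, 13.902, 1.488 → Σ = 25.794
T = 25.794 / 10.208 = 2.526842… → 2.53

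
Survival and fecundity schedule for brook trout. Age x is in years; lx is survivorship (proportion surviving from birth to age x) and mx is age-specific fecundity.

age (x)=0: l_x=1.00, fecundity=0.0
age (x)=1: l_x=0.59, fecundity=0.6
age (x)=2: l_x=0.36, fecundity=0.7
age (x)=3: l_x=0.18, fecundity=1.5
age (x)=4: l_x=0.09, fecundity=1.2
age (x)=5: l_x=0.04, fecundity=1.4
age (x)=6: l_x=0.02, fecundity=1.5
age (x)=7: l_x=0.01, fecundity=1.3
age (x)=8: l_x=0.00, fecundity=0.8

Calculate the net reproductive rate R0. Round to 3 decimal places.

lx·mx by age: 0, 0.354, 0.252, 0.27, 0.108, 0.056, 0.03, 0.013, 0
R0 = Σ lx·mx = 1.083 → 1.083

1.083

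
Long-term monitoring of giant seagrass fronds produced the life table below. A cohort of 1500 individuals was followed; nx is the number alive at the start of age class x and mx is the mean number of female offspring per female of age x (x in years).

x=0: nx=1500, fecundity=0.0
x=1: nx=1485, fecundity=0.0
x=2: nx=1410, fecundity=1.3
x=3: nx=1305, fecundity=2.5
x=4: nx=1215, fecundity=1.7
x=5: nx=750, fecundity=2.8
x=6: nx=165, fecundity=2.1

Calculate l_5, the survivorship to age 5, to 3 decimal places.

0.500

l_5 = n_5/n_0 = 750/1500 = 0.5 → 0.500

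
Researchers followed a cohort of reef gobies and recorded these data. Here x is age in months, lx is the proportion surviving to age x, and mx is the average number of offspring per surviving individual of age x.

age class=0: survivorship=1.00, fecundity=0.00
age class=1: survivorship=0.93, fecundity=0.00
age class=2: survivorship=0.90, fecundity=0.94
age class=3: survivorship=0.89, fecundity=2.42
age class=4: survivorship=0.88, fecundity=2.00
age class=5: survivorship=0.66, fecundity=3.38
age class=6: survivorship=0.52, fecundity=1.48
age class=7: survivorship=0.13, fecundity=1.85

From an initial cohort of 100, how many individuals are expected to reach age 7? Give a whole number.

13

Expected survivors = N0 · l_7 = 100 × 0.13 = 13 → 13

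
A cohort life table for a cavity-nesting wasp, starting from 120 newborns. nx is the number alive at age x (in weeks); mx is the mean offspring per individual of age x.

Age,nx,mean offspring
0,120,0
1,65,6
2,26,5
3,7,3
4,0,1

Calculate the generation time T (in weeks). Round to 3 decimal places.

1.318

lx = nx/n0 = nx/120: 1, 0.54167…, 0.21667…, 0.05833…, 0
lx·mx: 0, 3.25…, 1.083333…, 0.175…, 0 → R0 = 4.508333…
x·lx·mx: 0, 3.25…, 2.166667…, 0.525…, 0 → Σ = 5.941667…
T = 5.941667… / 4.508333… = 1.31793… → 1.318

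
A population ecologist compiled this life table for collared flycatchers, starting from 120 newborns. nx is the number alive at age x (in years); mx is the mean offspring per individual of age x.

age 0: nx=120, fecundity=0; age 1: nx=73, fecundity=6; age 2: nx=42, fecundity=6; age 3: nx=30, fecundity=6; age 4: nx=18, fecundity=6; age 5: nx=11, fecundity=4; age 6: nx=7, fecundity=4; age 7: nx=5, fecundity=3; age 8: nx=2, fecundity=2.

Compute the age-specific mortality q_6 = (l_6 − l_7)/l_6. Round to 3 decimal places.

lx = nx/n0 = nx/120: 1, 0.60833…, 0.35, 0.25, 0.15, 0.09167…, 0.05833…, 0.04167…, 0.01667…
q_6 = (l_6 − l_7) / l_6 = (0.058333… − 0.041667…) / 0.058333…
     = 0.016667… / 0.058333… = 0.285714… → 0.286

0.286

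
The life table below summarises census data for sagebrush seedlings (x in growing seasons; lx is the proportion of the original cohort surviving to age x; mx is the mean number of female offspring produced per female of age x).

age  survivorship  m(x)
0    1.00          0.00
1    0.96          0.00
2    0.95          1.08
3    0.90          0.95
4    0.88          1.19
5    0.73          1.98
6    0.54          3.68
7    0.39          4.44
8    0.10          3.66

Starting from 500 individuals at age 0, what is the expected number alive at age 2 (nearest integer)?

Expected survivors = N0 · l_2 = 500 × 0.95 = 475 → 475

475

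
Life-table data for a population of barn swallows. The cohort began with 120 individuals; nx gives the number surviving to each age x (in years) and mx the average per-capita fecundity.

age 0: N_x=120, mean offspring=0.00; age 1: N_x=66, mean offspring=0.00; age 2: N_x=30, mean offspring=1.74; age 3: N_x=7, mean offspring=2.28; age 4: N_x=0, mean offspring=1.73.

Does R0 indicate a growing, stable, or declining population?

lx = nx/n0 = nx/120: 1, 0.55, 0.25, 0.05833…, 0
R0 = Σ lx·mx = 0 + 0 + 0.435 + 0.133… + 0 = 0.568…
R0 < 1, so the population is declining.

declining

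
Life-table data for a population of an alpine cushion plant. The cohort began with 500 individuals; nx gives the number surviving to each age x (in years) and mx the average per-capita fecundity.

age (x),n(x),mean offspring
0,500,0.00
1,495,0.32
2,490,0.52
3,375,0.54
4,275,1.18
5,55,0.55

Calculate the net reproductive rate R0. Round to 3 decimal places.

1.941

lx = nx/n0 = nx/500: 1, 0.99, 0.98, 0.75, 0.55, 0.11
lx·mx by age: 0, 0.3168, 0.5096, 0.405, 0.649, 0.0605
R0 = Σ lx·mx = 1.9409 → 1.941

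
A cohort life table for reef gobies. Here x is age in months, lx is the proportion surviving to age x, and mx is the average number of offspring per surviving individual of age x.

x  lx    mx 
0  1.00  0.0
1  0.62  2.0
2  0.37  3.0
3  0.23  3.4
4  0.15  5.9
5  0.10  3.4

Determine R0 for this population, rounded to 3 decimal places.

4.357

lx·mx by age: 0, 1.24, 1.11, 0.782, 0.885, 0.34
R0 = Σ lx·mx = 4.357 → 4.357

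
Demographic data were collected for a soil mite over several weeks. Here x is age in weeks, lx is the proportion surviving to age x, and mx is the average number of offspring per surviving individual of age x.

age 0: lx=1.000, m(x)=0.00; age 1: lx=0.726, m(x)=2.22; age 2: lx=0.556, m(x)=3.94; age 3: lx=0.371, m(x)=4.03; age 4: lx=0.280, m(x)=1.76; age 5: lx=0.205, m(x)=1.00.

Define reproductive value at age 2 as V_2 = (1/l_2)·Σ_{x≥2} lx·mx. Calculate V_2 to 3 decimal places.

7.884

lx·mx for x ≥ 2: 2.19064, 1.49513, 0.4928, 0.205 → sum = 4.38357
V_2 = 4.38357 / l_2 = 4.38357 / 0.556 = 7.884119… → 7.884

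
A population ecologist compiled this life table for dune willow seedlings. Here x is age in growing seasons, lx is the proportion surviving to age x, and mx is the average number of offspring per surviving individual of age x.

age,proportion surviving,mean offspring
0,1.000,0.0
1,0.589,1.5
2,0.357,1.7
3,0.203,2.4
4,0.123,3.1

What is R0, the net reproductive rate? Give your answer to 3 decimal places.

lx·mx by age: 0, 0.8835, 0.6069, 0.4872, 0.3813
R0 = Σ lx·mx = 2.3589 → 2.359

2.359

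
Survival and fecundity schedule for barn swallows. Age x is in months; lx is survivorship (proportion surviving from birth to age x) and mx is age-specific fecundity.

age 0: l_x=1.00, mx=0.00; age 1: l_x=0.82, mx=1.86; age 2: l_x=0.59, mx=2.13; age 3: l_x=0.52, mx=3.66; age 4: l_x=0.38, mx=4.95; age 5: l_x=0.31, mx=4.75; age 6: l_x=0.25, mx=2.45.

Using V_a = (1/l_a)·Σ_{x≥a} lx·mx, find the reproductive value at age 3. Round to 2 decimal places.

11.29

lx·mx for x ≥ 3: 1.9032, 1.881, 1.4725, 0.6125 → sum = 5.8692
V_3 = 5.8692 / l_3 = 5.8692 / 0.52 = 11.286923… → 11.29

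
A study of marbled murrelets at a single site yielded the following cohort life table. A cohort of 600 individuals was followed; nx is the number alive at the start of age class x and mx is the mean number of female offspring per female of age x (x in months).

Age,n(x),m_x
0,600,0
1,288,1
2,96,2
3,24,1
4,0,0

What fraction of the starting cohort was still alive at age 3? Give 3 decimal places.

l_3 = n_3/n_0 = 24/600 = 0.04 → 0.040

0.040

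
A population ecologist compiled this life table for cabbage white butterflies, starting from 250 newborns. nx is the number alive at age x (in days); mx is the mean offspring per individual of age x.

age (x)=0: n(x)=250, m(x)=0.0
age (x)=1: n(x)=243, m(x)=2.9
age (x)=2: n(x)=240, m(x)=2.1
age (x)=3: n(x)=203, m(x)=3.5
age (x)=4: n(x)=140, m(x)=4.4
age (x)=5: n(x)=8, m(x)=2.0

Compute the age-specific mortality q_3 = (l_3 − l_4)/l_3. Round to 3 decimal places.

lx = nx/n0 = nx/250: 1, 0.972, 0.96, 0.812, 0.56, 0.032
q_3 = (l_3 − l_4) / l_3 = (0.812 − 0.56) / 0.812
     = 0.252 / 0.812 = 0.310345… → 0.310

0.310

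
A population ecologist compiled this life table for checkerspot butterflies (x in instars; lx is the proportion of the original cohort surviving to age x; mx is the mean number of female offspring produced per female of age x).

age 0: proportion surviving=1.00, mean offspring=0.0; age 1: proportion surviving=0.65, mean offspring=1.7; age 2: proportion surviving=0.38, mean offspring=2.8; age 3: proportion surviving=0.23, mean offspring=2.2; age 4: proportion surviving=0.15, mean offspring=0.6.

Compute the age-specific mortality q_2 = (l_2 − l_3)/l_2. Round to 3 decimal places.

0.395

q_2 = (l_2 − l_3) / l_2 = (0.38 − 0.23) / 0.38
     = 0.15 / 0.38 = 0.394737… → 0.395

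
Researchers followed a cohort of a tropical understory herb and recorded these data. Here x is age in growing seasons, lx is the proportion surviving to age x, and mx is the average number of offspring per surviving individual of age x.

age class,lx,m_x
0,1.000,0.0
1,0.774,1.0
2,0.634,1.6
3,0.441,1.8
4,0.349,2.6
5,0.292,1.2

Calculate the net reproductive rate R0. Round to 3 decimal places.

lx·mx by age: 0, 0.774, 1.0144, 0.7938, 0.9074, 0.3504
R0 = Σ lx·mx = 3.84 → 3.840

3.840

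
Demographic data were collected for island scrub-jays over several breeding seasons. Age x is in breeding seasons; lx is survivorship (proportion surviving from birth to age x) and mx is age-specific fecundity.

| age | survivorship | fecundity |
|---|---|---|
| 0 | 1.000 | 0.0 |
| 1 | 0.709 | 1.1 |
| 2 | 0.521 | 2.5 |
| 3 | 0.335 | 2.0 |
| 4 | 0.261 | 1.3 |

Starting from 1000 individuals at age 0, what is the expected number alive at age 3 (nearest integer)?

Expected survivors = N0 · l_3 = 1000 × 0.335 = 335 → 335

335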